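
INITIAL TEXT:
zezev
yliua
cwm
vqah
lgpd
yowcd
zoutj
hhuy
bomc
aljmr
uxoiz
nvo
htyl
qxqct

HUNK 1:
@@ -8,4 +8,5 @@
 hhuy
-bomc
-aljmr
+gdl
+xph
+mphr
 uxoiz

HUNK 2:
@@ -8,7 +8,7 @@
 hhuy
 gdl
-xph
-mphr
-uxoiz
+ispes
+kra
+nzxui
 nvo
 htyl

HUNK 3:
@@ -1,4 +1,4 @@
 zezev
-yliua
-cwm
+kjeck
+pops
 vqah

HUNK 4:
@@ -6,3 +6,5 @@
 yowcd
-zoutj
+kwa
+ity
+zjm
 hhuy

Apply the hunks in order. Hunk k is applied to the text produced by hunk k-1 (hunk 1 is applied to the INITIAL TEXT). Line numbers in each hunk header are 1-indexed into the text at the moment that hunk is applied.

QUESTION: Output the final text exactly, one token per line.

Hunk 1: at line 8 remove [bomc,aljmr] add [gdl,xph,mphr] -> 15 lines: zezev yliua cwm vqah lgpd yowcd zoutj hhuy gdl xph mphr uxoiz nvo htyl qxqct
Hunk 2: at line 8 remove [xph,mphr,uxoiz] add [ispes,kra,nzxui] -> 15 lines: zezev yliua cwm vqah lgpd yowcd zoutj hhuy gdl ispes kra nzxui nvo htyl qxqct
Hunk 3: at line 1 remove [yliua,cwm] add [kjeck,pops] -> 15 lines: zezev kjeck pops vqah lgpd yowcd zoutj hhuy gdl ispes kra nzxui nvo htyl qxqct
Hunk 4: at line 6 remove [zoutj] add [kwa,ity,zjm] -> 17 lines: zezev kjeck pops vqah lgpd yowcd kwa ity zjm hhuy gdl ispes kra nzxui nvo htyl qxqct

Answer: zezev
kjeck
pops
vqah
lgpd
yowcd
kwa
ity
zjm
hhuy
gdl
ispes
kra
nzxui
nvo
htyl
qxqct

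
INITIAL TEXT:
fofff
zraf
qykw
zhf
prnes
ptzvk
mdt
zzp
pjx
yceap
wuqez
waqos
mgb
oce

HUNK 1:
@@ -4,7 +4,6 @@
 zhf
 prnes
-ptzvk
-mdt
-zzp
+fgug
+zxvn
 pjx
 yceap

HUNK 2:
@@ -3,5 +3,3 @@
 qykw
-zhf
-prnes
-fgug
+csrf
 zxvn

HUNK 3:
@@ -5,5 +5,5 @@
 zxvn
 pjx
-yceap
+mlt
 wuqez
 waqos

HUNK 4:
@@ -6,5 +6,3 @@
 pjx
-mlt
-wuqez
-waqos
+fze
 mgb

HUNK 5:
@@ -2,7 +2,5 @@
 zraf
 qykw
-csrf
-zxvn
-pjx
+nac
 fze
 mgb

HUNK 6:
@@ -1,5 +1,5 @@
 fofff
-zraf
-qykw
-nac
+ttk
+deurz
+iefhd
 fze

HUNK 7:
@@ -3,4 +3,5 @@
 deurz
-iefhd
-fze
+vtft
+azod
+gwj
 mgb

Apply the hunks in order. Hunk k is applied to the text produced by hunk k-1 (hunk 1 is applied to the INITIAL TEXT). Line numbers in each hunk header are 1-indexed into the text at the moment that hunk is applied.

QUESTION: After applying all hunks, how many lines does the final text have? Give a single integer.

Answer: 8

Derivation:
Hunk 1: at line 4 remove [ptzvk,mdt,zzp] add [fgug,zxvn] -> 13 lines: fofff zraf qykw zhf prnes fgug zxvn pjx yceap wuqez waqos mgb oce
Hunk 2: at line 3 remove [zhf,prnes,fgug] add [csrf] -> 11 lines: fofff zraf qykw csrf zxvn pjx yceap wuqez waqos mgb oce
Hunk 3: at line 5 remove [yceap] add [mlt] -> 11 lines: fofff zraf qykw csrf zxvn pjx mlt wuqez waqos mgb oce
Hunk 4: at line 6 remove [mlt,wuqez,waqos] add [fze] -> 9 lines: fofff zraf qykw csrf zxvn pjx fze mgb oce
Hunk 5: at line 2 remove [csrf,zxvn,pjx] add [nac] -> 7 lines: fofff zraf qykw nac fze mgb oce
Hunk 6: at line 1 remove [zraf,qykw,nac] add [ttk,deurz,iefhd] -> 7 lines: fofff ttk deurz iefhd fze mgb oce
Hunk 7: at line 3 remove [iefhd,fze] add [vtft,azod,gwj] -> 8 lines: fofff ttk deurz vtft azod gwj mgb oce
Final line count: 8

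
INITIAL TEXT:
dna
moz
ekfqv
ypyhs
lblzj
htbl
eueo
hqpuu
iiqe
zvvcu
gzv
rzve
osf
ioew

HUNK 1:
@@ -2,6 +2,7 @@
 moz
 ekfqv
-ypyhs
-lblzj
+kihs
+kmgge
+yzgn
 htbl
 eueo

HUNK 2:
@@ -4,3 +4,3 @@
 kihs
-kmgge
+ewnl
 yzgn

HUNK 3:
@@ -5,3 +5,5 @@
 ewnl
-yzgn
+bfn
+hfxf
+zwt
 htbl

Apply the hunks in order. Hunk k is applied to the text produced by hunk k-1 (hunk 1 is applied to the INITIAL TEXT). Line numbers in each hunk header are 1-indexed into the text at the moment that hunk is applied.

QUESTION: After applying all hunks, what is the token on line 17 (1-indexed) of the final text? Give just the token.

Hunk 1: at line 2 remove [ypyhs,lblzj] add [kihs,kmgge,yzgn] -> 15 lines: dna moz ekfqv kihs kmgge yzgn htbl eueo hqpuu iiqe zvvcu gzv rzve osf ioew
Hunk 2: at line 4 remove [kmgge] add [ewnl] -> 15 lines: dna moz ekfqv kihs ewnl yzgn htbl eueo hqpuu iiqe zvvcu gzv rzve osf ioew
Hunk 3: at line 5 remove [yzgn] add [bfn,hfxf,zwt] -> 17 lines: dna moz ekfqv kihs ewnl bfn hfxf zwt htbl eueo hqpuu iiqe zvvcu gzv rzve osf ioew
Final line 17: ioew

Answer: ioew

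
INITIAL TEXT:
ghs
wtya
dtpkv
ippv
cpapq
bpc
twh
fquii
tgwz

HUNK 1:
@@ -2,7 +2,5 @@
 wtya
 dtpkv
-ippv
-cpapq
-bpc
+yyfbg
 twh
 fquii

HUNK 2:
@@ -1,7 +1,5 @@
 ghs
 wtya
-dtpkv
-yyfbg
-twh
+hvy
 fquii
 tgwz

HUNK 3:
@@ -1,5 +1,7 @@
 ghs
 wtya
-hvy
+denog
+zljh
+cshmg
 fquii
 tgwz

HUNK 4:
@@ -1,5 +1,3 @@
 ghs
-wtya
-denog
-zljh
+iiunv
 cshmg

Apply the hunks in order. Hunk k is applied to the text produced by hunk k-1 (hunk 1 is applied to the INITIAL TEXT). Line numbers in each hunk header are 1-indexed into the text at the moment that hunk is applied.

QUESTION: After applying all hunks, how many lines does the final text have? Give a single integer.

Answer: 5

Derivation:
Hunk 1: at line 2 remove [ippv,cpapq,bpc] add [yyfbg] -> 7 lines: ghs wtya dtpkv yyfbg twh fquii tgwz
Hunk 2: at line 1 remove [dtpkv,yyfbg,twh] add [hvy] -> 5 lines: ghs wtya hvy fquii tgwz
Hunk 3: at line 1 remove [hvy] add [denog,zljh,cshmg] -> 7 lines: ghs wtya denog zljh cshmg fquii tgwz
Hunk 4: at line 1 remove [wtya,denog,zljh] add [iiunv] -> 5 lines: ghs iiunv cshmg fquii tgwz
Final line count: 5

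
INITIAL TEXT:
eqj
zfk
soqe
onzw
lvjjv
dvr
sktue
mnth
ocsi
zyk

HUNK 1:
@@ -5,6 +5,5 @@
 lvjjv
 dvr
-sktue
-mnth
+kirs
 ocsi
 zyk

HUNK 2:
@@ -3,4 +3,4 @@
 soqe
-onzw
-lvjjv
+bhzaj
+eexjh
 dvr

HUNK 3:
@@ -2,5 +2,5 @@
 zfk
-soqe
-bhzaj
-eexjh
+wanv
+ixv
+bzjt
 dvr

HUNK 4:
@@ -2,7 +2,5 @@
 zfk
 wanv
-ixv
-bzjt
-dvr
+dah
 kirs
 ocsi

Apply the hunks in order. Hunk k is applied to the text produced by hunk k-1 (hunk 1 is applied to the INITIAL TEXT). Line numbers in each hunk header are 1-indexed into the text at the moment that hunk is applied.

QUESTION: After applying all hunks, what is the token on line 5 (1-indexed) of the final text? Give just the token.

Hunk 1: at line 5 remove [sktue,mnth] add [kirs] -> 9 lines: eqj zfk soqe onzw lvjjv dvr kirs ocsi zyk
Hunk 2: at line 3 remove [onzw,lvjjv] add [bhzaj,eexjh] -> 9 lines: eqj zfk soqe bhzaj eexjh dvr kirs ocsi zyk
Hunk 3: at line 2 remove [soqe,bhzaj,eexjh] add [wanv,ixv,bzjt] -> 9 lines: eqj zfk wanv ixv bzjt dvr kirs ocsi zyk
Hunk 4: at line 2 remove [ixv,bzjt,dvr] add [dah] -> 7 lines: eqj zfk wanv dah kirs ocsi zyk
Final line 5: kirs

Answer: kirs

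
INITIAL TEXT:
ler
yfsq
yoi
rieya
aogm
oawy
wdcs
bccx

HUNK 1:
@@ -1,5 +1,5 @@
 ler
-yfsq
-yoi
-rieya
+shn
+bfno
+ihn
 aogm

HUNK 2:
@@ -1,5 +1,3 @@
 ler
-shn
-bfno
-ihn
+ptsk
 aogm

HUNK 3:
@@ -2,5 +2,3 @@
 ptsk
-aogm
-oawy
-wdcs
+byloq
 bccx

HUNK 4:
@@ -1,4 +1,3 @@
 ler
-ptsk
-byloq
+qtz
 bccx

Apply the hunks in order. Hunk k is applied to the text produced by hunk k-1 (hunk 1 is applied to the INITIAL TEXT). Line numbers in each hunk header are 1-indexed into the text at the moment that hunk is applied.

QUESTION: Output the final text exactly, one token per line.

Answer: ler
qtz
bccx

Derivation:
Hunk 1: at line 1 remove [yfsq,yoi,rieya] add [shn,bfno,ihn] -> 8 lines: ler shn bfno ihn aogm oawy wdcs bccx
Hunk 2: at line 1 remove [shn,bfno,ihn] add [ptsk] -> 6 lines: ler ptsk aogm oawy wdcs bccx
Hunk 3: at line 2 remove [aogm,oawy,wdcs] add [byloq] -> 4 lines: ler ptsk byloq bccx
Hunk 4: at line 1 remove [ptsk,byloq] add [qtz] -> 3 lines: ler qtz bccx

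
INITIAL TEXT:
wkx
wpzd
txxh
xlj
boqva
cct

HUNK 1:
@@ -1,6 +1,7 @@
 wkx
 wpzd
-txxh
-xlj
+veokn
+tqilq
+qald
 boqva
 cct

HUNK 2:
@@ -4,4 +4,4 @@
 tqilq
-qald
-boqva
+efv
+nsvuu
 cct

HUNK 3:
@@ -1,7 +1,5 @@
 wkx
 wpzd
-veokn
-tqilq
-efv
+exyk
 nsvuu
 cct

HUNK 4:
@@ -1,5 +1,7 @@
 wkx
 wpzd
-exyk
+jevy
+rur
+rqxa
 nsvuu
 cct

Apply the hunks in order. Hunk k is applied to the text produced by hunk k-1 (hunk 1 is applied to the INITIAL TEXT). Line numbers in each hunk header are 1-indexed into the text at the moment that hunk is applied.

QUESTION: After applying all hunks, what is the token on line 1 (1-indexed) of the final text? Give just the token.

Answer: wkx

Derivation:
Hunk 1: at line 1 remove [txxh,xlj] add [veokn,tqilq,qald] -> 7 lines: wkx wpzd veokn tqilq qald boqva cct
Hunk 2: at line 4 remove [qald,boqva] add [efv,nsvuu] -> 7 lines: wkx wpzd veokn tqilq efv nsvuu cct
Hunk 3: at line 1 remove [veokn,tqilq,efv] add [exyk] -> 5 lines: wkx wpzd exyk nsvuu cct
Hunk 4: at line 1 remove [exyk] add [jevy,rur,rqxa] -> 7 lines: wkx wpzd jevy rur rqxa nsvuu cct
Final line 1: wkx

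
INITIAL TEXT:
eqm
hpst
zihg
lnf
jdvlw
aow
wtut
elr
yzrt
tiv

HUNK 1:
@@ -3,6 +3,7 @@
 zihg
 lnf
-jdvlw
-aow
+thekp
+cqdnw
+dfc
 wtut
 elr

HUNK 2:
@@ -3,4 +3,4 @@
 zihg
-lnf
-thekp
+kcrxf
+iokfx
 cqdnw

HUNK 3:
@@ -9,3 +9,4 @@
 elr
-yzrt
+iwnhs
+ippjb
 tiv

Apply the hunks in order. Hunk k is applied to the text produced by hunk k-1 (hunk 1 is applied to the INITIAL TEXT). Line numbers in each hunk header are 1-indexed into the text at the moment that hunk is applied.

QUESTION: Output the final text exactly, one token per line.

Hunk 1: at line 3 remove [jdvlw,aow] add [thekp,cqdnw,dfc] -> 11 lines: eqm hpst zihg lnf thekp cqdnw dfc wtut elr yzrt tiv
Hunk 2: at line 3 remove [lnf,thekp] add [kcrxf,iokfx] -> 11 lines: eqm hpst zihg kcrxf iokfx cqdnw dfc wtut elr yzrt tiv
Hunk 3: at line 9 remove [yzrt] add [iwnhs,ippjb] -> 12 lines: eqm hpst zihg kcrxf iokfx cqdnw dfc wtut elr iwnhs ippjb tiv

Answer: eqm
hpst
zihg
kcrxf
iokfx
cqdnw
dfc
wtut
elr
iwnhs
ippjb
tiv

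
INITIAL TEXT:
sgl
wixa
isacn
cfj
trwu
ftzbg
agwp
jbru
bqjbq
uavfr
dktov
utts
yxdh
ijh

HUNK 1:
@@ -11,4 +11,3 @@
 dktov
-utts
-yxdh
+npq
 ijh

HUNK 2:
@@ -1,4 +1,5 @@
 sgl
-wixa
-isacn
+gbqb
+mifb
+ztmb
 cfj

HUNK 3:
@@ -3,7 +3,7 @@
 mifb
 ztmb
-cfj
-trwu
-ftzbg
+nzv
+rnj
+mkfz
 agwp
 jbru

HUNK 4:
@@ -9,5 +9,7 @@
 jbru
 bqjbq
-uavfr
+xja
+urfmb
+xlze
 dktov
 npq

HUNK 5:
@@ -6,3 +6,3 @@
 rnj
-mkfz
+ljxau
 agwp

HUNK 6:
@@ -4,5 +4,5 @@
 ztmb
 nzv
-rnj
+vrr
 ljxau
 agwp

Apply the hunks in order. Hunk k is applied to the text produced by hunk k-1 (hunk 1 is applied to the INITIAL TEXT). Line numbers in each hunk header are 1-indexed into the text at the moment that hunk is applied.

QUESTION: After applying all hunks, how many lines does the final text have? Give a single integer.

Answer: 16

Derivation:
Hunk 1: at line 11 remove [utts,yxdh] add [npq] -> 13 lines: sgl wixa isacn cfj trwu ftzbg agwp jbru bqjbq uavfr dktov npq ijh
Hunk 2: at line 1 remove [wixa,isacn] add [gbqb,mifb,ztmb] -> 14 lines: sgl gbqb mifb ztmb cfj trwu ftzbg agwp jbru bqjbq uavfr dktov npq ijh
Hunk 3: at line 3 remove [cfj,trwu,ftzbg] add [nzv,rnj,mkfz] -> 14 lines: sgl gbqb mifb ztmb nzv rnj mkfz agwp jbru bqjbq uavfr dktov npq ijh
Hunk 4: at line 9 remove [uavfr] add [xja,urfmb,xlze] -> 16 lines: sgl gbqb mifb ztmb nzv rnj mkfz agwp jbru bqjbq xja urfmb xlze dktov npq ijh
Hunk 5: at line 6 remove [mkfz] add [ljxau] -> 16 lines: sgl gbqb mifb ztmb nzv rnj ljxau agwp jbru bqjbq xja urfmb xlze dktov npq ijh
Hunk 6: at line 4 remove [rnj] add [vrr] -> 16 lines: sgl gbqb mifb ztmb nzv vrr ljxau agwp jbru bqjbq xja urfmb xlze dktov npq ijh
Final line count: 16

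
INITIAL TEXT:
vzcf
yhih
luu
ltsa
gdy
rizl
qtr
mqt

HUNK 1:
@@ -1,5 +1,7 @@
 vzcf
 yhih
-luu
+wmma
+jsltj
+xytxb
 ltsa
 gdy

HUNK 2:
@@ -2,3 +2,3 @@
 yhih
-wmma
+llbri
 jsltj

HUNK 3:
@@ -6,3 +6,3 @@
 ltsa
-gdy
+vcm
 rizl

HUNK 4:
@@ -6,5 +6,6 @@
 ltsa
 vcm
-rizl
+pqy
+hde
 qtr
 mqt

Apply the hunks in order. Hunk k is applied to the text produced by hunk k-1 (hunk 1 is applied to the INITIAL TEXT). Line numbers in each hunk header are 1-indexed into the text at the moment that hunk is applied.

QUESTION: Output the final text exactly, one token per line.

Hunk 1: at line 1 remove [luu] add [wmma,jsltj,xytxb] -> 10 lines: vzcf yhih wmma jsltj xytxb ltsa gdy rizl qtr mqt
Hunk 2: at line 2 remove [wmma] add [llbri] -> 10 lines: vzcf yhih llbri jsltj xytxb ltsa gdy rizl qtr mqt
Hunk 3: at line 6 remove [gdy] add [vcm] -> 10 lines: vzcf yhih llbri jsltj xytxb ltsa vcm rizl qtr mqt
Hunk 4: at line 6 remove [rizl] add [pqy,hde] -> 11 lines: vzcf yhih llbri jsltj xytxb ltsa vcm pqy hde qtr mqt

Answer: vzcf
yhih
llbri
jsltj
xytxb
ltsa
vcm
pqy
hde
qtr
mqt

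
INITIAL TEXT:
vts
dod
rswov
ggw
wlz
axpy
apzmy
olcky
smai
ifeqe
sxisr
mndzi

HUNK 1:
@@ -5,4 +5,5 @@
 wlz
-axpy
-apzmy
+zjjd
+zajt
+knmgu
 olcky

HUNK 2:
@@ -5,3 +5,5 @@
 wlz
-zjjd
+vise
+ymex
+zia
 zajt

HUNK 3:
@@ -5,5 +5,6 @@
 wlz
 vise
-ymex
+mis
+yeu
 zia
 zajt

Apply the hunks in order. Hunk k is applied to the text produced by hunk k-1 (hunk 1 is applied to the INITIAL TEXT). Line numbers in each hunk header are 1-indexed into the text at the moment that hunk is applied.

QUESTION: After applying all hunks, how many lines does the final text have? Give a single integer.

Hunk 1: at line 5 remove [axpy,apzmy] add [zjjd,zajt,knmgu] -> 13 lines: vts dod rswov ggw wlz zjjd zajt knmgu olcky smai ifeqe sxisr mndzi
Hunk 2: at line 5 remove [zjjd] add [vise,ymex,zia] -> 15 lines: vts dod rswov ggw wlz vise ymex zia zajt knmgu olcky smai ifeqe sxisr mndzi
Hunk 3: at line 5 remove [ymex] add [mis,yeu] -> 16 lines: vts dod rswov ggw wlz vise mis yeu zia zajt knmgu olcky smai ifeqe sxisr mndzi
Final line count: 16

Answer: 16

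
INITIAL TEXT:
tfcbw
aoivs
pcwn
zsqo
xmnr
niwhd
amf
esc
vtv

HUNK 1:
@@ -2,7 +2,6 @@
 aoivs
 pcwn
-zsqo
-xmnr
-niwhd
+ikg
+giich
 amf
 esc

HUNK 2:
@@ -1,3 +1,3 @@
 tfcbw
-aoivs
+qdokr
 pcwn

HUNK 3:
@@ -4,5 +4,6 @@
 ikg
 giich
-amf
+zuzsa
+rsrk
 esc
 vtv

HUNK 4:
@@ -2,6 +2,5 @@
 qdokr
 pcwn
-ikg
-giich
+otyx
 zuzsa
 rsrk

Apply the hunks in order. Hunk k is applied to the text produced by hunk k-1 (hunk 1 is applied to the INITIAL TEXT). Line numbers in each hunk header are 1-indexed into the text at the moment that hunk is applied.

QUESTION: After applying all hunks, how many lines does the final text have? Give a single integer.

Hunk 1: at line 2 remove [zsqo,xmnr,niwhd] add [ikg,giich] -> 8 lines: tfcbw aoivs pcwn ikg giich amf esc vtv
Hunk 2: at line 1 remove [aoivs] add [qdokr] -> 8 lines: tfcbw qdokr pcwn ikg giich amf esc vtv
Hunk 3: at line 4 remove [amf] add [zuzsa,rsrk] -> 9 lines: tfcbw qdokr pcwn ikg giich zuzsa rsrk esc vtv
Hunk 4: at line 2 remove [ikg,giich] add [otyx] -> 8 lines: tfcbw qdokr pcwn otyx zuzsa rsrk esc vtv
Final line count: 8

Answer: 8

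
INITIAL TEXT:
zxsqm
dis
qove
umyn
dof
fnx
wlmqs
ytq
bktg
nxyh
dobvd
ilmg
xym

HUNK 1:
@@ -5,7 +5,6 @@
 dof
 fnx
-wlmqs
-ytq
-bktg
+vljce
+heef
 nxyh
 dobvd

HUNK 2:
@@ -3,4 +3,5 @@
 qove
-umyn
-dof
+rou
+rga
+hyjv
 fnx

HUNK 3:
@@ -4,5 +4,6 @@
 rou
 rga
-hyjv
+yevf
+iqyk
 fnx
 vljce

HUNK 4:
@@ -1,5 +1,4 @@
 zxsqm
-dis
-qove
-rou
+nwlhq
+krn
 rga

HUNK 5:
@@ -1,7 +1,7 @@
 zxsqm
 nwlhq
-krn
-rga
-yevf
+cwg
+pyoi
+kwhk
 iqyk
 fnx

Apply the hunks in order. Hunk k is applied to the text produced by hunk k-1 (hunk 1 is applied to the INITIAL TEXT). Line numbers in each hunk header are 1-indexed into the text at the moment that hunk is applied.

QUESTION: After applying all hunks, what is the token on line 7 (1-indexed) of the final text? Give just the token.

Hunk 1: at line 5 remove [wlmqs,ytq,bktg] add [vljce,heef] -> 12 lines: zxsqm dis qove umyn dof fnx vljce heef nxyh dobvd ilmg xym
Hunk 2: at line 3 remove [umyn,dof] add [rou,rga,hyjv] -> 13 lines: zxsqm dis qove rou rga hyjv fnx vljce heef nxyh dobvd ilmg xym
Hunk 3: at line 4 remove [hyjv] add [yevf,iqyk] -> 14 lines: zxsqm dis qove rou rga yevf iqyk fnx vljce heef nxyh dobvd ilmg xym
Hunk 4: at line 1 remove [dis,qove,rou] add [nwlhq,krn] -> 13 lines: zxsqm nwlhq krn rga yevf iqyk fnx vljce heef nxyh dobvd ilmg xym
Hunk 5: at line 1 remove [krn,rga,yevf] add [cwg,pyoi,kwhk] -> 13 lines: zxsqm nwlhq cwg pyoi kwhk iqyk fnx vljce heef nxyh dobvd ilmg xym
Final line 7: fnx

Answer: fnx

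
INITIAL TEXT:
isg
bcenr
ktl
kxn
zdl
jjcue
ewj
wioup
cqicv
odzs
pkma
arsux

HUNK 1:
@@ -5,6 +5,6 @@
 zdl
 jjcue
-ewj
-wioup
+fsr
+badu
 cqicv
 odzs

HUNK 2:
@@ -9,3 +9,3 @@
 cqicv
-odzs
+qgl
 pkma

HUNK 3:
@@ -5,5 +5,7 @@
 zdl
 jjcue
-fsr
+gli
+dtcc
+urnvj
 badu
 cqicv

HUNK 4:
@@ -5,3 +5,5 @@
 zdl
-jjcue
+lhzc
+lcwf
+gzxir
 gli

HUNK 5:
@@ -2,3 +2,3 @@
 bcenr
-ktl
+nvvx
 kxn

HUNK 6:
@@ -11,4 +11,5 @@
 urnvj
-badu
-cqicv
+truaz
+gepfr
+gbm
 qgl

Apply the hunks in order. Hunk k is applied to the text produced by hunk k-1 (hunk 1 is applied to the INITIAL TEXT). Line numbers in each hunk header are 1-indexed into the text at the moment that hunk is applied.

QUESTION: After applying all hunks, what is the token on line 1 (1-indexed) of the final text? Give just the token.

Hunk 1: at line 5 remove [ewj,wioup] add [fsr,badu] -> 12 lines: isg bcenr ktl kxn zdl jjcue fsr badu cqicv odzs pkma arsux
Hunk 2: at line 9 remove [odzs] add [qgl] -> 12 lines: isg bcenr ktl kxn zdl jjcue fsr badu cqicv qgl pkma arsux
Hunk 3: at line 5 remove [fsr] add [gli,dtcc,urnvj] -> 14 lines: isg bcenr ktl kxn zdl jjcue gli dtcc urnvj badu cqicv qgl pkma arsux
Hunk 4: at line 5 remove [jjcue] add [lhzc,lcwf,gzxir] -> 16 lines: isg bcenr ktl kxn zdl lhzc lcwf gzxir gli dtcc urnvj badu cqicv qgl pkma arsux
Hunk 5: at line 2 remove [ktl] add [nvvx] -> 16 lines: isg bcenr nvvx kxn zdl lhzc lcwf gzxir gli dtcc urnvj badu cqicv qgl pkma arsux
Hunk 6: at line 11 remove [badu,cqicv] add [truaz,gepfr,gbm] -> 17 lines: isg bcenr nvvx kxn zdl lhzc lcwf gzxir gli dtcc urnvj truaz gepfr gbm qgl pkma arsux
Final line 1: isg

Answer: isg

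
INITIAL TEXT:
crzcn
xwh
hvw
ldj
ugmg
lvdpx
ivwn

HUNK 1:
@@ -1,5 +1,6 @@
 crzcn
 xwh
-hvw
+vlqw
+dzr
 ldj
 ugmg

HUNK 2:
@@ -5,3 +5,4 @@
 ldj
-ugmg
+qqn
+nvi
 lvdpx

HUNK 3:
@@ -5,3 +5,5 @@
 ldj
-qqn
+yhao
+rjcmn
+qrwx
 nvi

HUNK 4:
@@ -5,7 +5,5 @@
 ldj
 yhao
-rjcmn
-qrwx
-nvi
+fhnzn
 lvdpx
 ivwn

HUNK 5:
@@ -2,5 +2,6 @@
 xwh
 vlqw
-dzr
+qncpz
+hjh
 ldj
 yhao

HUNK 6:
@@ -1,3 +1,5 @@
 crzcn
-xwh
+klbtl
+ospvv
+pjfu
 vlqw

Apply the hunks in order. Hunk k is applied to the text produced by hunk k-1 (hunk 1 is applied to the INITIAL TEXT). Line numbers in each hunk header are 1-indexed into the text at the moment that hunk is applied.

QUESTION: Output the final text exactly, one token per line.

Answer: crzcn
klbtl
ospvv
pjfu
vlqw
qncpz
hjh
ldj
yhao
fhnzn
lvdpx
ivwn

Derivation:
Hunk 1: at line 1 remove [hvw] add [vlqw,dzr] -> 8 lines: crzcn xwh vlqw dzr ldj ugmg lvdpx ivwn
Hunk 2: at line 5 remove [ugmg] add [qqn,nvi] -> 9 lines: crzcn xwh vlqw dzr ldj qqn nvi lvdpx ivwn
Hunk 3: at line 5 remove [qqn] add [yhao,rjcmn,qrwx] -> 11 lines: crzcn xwh vlqw dzr ldj yhao rjcmn qrwx nvi lvdpx ivwn
Hunk 4: at line 5 remove [rjcmn,qrwx,nvi] add [fhnzn] -> 9 lines: crzcn xwh vlqw dzr ldj yhao fhnzn lvdpx ivwn
Hunk 5: at line 2 remove [dzr] add [qncpz,hjh] -> 10 lines: crzcn xwh vlqw qncpz hjh ldj yhao fhnzn lvdpx ivwn
Hunk 6: at line 1 remove [xwh] add [klbtl,ospvv,pjfu] -> 12 lines: crzcn klbtl ospvv pjfu vlqw qncpz hjh ldj yhao fhnzn lvdpx ivwn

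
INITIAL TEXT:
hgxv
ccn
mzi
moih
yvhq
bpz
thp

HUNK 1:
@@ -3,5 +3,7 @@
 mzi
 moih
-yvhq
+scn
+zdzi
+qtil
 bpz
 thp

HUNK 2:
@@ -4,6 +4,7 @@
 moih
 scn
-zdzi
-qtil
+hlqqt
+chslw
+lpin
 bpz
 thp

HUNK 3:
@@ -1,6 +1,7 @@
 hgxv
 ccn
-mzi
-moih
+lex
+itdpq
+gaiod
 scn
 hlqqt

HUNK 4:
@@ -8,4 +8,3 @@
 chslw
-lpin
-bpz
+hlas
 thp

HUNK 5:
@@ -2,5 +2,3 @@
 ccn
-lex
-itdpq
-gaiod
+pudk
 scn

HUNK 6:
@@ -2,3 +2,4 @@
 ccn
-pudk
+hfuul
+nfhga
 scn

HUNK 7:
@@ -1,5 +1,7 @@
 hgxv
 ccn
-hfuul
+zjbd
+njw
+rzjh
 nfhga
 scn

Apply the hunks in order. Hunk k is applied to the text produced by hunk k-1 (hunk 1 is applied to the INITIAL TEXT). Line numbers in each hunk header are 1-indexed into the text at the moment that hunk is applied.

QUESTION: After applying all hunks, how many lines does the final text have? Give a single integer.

Hunk 1: at line 3 remove [yvhq] add [scn,zdzi,qtil] -> 9 lines: hgxv ccn mzi moih scn zdzi qtil bpz thp
Hunk 2: at line 4 remove [zdzi,qtil] add [hlqqt,chslw,lpin] -> 10 lines: hgxv ccn mzi moih scn hlqqt chslw lpin bpz thp
Hunk 3: at line 1 remove [mzi,moih] add [lex,itdpq,gaiod] -> 11 lines: hgxv ccn lex itdpq gaiod scn hlqqt chslw lpin bpz thp
Hunk 4: at line 8 remove [lpin,bpz] add [hlas] -> 10 lines: hgxv ccn lex itdpq gaiod scn hlqqt chslw hlas thp
Hunk 5: at line 2 remove [lex,itdpq,gaiod] add [pudk] -> 8 lines: hgxv ccn pudk scn hlqqt chslw hlas thp
Hunk 6: at line 2 remove [pudk] add [hfuul,nfhga] -> 9 lines: hgxv ccn hfuul nfhga scn hlqqt chslw hlas thp
Hunk 7: at line 1 remove [hfuul] add [zjbd,njw,rzjh] -> 11 lines: hgxv ccn zjbd njw rzjh nfhga scn hlqqt chslw hlas thp
Final line count: 11

Answer: 11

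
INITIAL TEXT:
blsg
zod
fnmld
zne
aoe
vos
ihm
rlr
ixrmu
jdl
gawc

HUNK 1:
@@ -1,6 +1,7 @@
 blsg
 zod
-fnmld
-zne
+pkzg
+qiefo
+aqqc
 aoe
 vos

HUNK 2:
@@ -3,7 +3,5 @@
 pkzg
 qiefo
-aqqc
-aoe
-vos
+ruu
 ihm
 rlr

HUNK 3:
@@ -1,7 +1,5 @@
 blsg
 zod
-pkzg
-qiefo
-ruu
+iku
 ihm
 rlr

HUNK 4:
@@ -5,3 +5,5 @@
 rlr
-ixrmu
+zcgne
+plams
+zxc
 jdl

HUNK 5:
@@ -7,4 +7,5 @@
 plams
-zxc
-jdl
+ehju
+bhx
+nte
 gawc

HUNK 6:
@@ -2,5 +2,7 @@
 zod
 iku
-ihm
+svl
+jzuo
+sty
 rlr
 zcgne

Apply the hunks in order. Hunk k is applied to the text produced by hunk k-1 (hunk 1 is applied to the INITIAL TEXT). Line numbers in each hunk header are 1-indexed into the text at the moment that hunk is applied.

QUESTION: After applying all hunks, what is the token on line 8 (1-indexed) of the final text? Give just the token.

Hunk 1: at line 1 remove [fnmld,zne] add [pkzg,qiefo,aqqc] -> 12 lines: blsg zod pkzg qiefo aqqc aoe vos ihm rlr ixrmu jdl gawc
Hunk 2: at line 3 remove [aqqc,aoe,vos] add [ruu] -> 10 lines: blsg zod pkzg qiefo ruu ihm rlr ixrmu jdl gawc
Hunk 3: at line 1 remove [pkzg,qiefo,ruu] add [iku] -> 8 lines: blsg zod iku ihm rlr ixrmu jdl gawc
Hunk 4: at line 5 remove [ixrmu] add [zcgne,plams,zxc] -> 10 lines: blsg zod iku ihm rlr zcgne plams zxc jdl gawc
Hunk 5: at line 7 remove [zxc,jdl] add [ehju,bhx,nte] -> 11 lines: blsg zod iku ihm rlr zcgne plams ehju bhx nte gawc
Hunk 6: at line 2 remove [ihm] add [svl,jzuo,sty] -> 13 lines: blsg zod iku svl jzuo sty rlr zcgne plams ehju bhx nte gawc
Final line 8: zcgne

Answer: zcgne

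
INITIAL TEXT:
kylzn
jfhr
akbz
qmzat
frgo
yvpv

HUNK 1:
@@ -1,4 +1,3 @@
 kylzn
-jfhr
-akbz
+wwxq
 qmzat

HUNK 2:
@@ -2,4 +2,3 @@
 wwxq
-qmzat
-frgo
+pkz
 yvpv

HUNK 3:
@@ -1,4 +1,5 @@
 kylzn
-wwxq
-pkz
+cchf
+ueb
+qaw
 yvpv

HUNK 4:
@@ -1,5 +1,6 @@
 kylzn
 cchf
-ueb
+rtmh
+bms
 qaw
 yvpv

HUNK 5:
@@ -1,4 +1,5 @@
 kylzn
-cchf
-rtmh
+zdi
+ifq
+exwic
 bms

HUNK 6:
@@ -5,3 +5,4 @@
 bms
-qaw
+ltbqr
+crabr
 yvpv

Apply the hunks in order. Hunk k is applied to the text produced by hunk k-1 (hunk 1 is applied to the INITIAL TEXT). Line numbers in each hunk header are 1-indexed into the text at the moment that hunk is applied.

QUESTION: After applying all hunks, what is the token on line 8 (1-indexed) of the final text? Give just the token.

Answer: yvpv

Derivation:
Hunk 1: at line 1 remove [jfhr,akbz] add [wwxq] -> 5 lines: kylzn wwxq qmzat frgo yvpv
Hunk 2: at line 2 remove [qmzat,frgo] add [pkz] -> 4 lines: kylzn wwxq pkz yvpv
Hunk 3: at line 1 remove [wwxq,pkz] add [cchf,ueb,qaw] -> 5 lines: kylzn cchf ueb qaw yvpv
Hunk 4: at line 1 remove [ueb] add [rtmh,bms] -> 6 lines: kylzn cchf rtmh bms qaw yvpv
Hunk 5: at line 1 remove [cchf,rtmh] add [zdi,ifq,exwic] -> 7 lines: kylzn zdi ifq exwic bms qaw yvpv
Hunk 6: at line 5 remove [qaw] add [ltbqr,crabr] -> 8 lines: kylzn zdi ifq exwic bms ltbqr crabr yvpv
Final line 8: yvpv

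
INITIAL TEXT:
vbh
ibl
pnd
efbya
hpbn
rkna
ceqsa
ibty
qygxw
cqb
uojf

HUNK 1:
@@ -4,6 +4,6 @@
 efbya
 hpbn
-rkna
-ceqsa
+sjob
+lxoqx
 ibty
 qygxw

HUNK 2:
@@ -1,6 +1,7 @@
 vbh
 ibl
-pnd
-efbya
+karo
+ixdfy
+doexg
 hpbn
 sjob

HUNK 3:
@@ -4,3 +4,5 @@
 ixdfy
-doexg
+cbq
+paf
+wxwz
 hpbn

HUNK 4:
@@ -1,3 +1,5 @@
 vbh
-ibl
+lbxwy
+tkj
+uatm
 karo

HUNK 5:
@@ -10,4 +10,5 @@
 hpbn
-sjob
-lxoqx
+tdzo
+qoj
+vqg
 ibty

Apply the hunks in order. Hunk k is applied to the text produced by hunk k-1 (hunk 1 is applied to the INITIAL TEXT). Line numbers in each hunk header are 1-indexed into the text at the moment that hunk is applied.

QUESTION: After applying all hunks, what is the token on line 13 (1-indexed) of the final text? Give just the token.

Answer: vqg

Derivation:
Hunk 1: at line 4 remove [rkna,ceqsa] add [sjob,lxoqx] -> 11 lines: vbh ibl pnd efbya hpbn sjob lxoqx ibty qygxw cqb uojf
Hunk 2: at line 1 remove [pnd,efbya] add [karo,ixdfy,doexg] -> 12 lines: vbh ibl karo ixdfy doexg hpbn sjob lxoqx ibty qygxw cqb uojf
Hunk 3: at line 4 remove [doexg] add [cbq,paf,wxwz] -> 14 lines: vbh ibl karo ixdfy cbq paf wxwz hpbn sjob lxoqx ibty qygxw cqb uojf
Hunk 4: at line 1 remove [ibl] add [lbxwy,tkj,uatm] -> 16 lines: vbh lbxwy tkj uatm karo ixdfy cbq paf wxwz hpbn sjob lxoqx ibty qygxw cqb uojf
Hunk 5: at line 10 remove [sjob,lxoqx] add [tdzo,qoj,vqg] -> 17 lines: vbh lbxwy tkj uatm karo ixdfy cbq paf wxwz hpbn tdzo qoj vqg ibty qygxw cqb uojf
Final line 13: vqg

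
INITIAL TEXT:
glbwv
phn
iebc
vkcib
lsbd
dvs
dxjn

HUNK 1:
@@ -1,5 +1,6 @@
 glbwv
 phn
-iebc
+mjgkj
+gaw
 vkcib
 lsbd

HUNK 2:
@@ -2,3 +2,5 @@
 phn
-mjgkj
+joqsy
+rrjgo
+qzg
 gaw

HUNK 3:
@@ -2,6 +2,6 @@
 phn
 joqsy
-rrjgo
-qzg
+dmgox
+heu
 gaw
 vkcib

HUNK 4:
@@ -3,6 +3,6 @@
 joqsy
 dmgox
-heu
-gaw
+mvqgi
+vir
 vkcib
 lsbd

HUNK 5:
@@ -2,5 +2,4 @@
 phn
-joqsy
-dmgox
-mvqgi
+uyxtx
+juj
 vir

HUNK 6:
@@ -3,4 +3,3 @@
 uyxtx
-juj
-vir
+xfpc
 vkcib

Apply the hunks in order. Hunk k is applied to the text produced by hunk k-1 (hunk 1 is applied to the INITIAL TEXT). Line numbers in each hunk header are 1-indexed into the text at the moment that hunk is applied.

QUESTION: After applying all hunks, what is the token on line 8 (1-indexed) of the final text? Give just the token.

Answer: dxjn

Derivation:
Hunk 1: at line 1 remove [iebc] add [mjgkj,gaw] -> 8 lines: glbwv phn mjgkj gaw vkcib lsbd dvs dxjn
Hunk 2: at line 2 remove [mjgkj] add [joqsy,rrjgo,qzg] -> 10 lines: glbwv phn joqsy rrjgo qzg gaw vkcib lsbd dvs dxjn
Hunk 3: at line 2 remove [rrjgo,qzg] add [dmgox,heu] -> 10 lines: glbwv phn joqsy dmgox heu gaw vkcib lsbd dvs dxjn
Hunk 4: at line 3 remove [heu,gaw] add [mvqgi,vir] -> 10 lines: glbwv phn joqsy dmgox mvqgi vir vkcib lsbd dvs dxjn
Hunk 5: at line 2 remove [joqsy,dmgox,mvqgi] add [uyxtx,juj] -> 9 lines: glbwv phn uyxtx juj vir vkcib lsbd dvs dxjn
Hunk 6: at line 3 remove [juj,vir] add [xfpc] -> 8 lines: glbwv phn uyxtx xfpc vkcib lsbd dvs dxjn
Final line 8: dxjn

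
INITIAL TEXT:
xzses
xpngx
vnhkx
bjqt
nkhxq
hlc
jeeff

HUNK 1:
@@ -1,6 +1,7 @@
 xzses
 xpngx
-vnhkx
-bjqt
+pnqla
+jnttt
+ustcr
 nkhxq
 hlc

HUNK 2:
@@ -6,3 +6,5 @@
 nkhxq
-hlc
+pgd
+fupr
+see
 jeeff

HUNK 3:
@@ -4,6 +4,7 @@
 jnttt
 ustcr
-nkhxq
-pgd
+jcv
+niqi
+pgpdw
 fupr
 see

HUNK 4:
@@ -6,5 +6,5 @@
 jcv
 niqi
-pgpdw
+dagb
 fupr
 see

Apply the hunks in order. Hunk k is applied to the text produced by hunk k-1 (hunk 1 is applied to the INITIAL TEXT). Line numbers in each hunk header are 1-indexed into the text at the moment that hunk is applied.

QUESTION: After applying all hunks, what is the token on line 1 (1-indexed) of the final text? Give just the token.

Answer: xzses

Derivation:
Hunk 1: at line 1 remove [vnhkx,bjqt] add [pnqla,jnttt,ustcr] -> 8 lines: xzses xpngx pnqla jnttt ustcr nkhxq hlc jeeff
Hunk 2: at line 6 remove [hlc] add [pgd,fupr,see] -> 10 lines: xzses xpngx pnqla jnttt ustcr nkhxq pgd fupr see jeeff
Hunk 3: at line 4 remove [nkhxq,pgd] add [jcv,niqi,pgpdw] -> 11 lines: xzses xpngx pnqla jnttt ustcr jcv niqi pgpdw fupr see jeeff
Hunk 4: at line 6 remove [pgpdw] add [dagb] -> 11 lines: xzses xpngx pnqla jnttt ustcr jcv niqi dagb fupr see jeeff
Final line 1: xzses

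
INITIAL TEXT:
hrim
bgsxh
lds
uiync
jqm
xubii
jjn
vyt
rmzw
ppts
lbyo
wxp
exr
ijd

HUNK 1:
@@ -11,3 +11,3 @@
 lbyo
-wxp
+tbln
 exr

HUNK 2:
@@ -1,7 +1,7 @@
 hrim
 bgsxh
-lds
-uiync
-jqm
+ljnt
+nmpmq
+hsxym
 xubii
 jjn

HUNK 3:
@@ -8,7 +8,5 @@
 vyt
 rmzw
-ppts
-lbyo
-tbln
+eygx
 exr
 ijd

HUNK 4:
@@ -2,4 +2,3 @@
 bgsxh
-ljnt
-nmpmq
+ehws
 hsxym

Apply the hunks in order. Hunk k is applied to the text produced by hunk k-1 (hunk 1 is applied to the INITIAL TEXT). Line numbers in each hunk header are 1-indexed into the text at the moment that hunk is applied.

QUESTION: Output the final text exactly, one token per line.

Answer: hrim
bgsxh
ehws
hsxym
xubii
jjn
vyt
rmzw
eygx
exr
ijd

Derivation:
Hunk 1: at line 11 remove [wxp] add [tbln] -> 14 lines: hrim bgsxh lds uiync jqm xubii jjn vyt rmzw ppts lbyo tbln exr ijd
Hunk 2: at line 1 remove [lds,uiync,jqm] add [ljnt,nmpmq,hsxym] -> 14 lines: hrim bgsxh ljnt nmpmq hsxym xubii jjn vyt rmzw ppts lbyo tbln exr ijd
Hunk 3: at line 8 remove [ppts,lbyo,tbln] add [eygx] -> 12 lines: hrim bgsxh ljnt nmpmq hsxym xubii jjn vyt rmzw eygx exr ijd
Hunk 4: at line 2 remove [ljnt,nmpmq] add [ehws] -> 11 lines: hrim bgsxh ehws hsxym xubii jjn vyt rmzw eygx exr ijd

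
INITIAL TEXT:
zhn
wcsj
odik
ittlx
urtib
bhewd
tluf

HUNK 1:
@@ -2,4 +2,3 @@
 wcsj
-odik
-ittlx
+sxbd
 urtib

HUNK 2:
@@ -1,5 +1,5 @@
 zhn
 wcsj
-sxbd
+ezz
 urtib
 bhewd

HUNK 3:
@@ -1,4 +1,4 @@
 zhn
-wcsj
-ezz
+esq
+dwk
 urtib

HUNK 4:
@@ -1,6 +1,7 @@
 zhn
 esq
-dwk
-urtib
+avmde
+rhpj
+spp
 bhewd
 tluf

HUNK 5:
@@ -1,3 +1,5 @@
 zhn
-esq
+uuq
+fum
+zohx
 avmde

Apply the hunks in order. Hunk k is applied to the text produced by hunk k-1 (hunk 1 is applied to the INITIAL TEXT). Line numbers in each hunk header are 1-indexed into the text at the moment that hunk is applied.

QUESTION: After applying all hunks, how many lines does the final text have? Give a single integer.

Answer: 9

Derivation:
Hunk 1: at line 2 remove [odik,ittlx] add [sxbd] -> 6 lines: zhn wcsj sxbd urtib bhewd tluf
Hunk 2: at line 1 remove [sxbd] add [ezz] -> 6 lines: zhn wcsj ezz urtib bhewd tluf
Hunk 3: at line 1 remove [wcsj,ezz] add [esq,dwk] -> 6 lines: zhn esq dwk urtib bhewd tluf
Hunk 4: at line 1 remove [dwk,urtib] add [avmde,rhpj,spp] -> 7 lines: zhn esq avmde rhpj spp bhewd tluf
Hunk 5: at line 1 remove [esq] add [uuq,fum,zohx] -> 9 lines: zhn uuq fum zohx avmde rhpj spp bhewd tluf
Final line count: 9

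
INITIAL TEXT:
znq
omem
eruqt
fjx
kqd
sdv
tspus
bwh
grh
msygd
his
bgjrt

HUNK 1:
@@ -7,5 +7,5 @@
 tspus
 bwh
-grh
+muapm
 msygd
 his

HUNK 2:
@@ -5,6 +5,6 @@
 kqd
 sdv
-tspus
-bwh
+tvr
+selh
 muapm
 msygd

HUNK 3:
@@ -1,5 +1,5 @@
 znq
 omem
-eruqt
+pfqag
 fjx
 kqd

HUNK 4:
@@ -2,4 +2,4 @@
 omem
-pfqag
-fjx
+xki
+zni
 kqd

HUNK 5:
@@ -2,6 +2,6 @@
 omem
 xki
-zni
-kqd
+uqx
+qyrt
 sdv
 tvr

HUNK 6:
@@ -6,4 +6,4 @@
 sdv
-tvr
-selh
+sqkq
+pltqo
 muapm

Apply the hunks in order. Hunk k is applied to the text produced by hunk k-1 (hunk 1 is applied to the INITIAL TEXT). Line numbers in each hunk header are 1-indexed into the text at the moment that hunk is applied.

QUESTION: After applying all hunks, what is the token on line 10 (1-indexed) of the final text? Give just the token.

Answer: msygd

Derivation:
Hunk 1: at line 7 remove [grh] add [muapm] -> 12 lines: znq omem eruqt fjx kqd sdv tspus bwh muapm msygd his bgjrt
Hunk 2: at line 5 remove [tspus,bwh] add [tvr,selh] -> 12 lines: znq omem eruqt fjx kqd sdv tvr selh muapm msygd his bgjrt
Hunk 3: at line 1 remove [eruqt] add [pfqag] -> 12 lines: znq omem pfqag fjx kqd sdv tvr selh muapm msygd his bgjrt
Hunk 4: at line 2 remove [pfqag,fjx] add [xki,zni] -> 12 lines: znq omem xki zni kqd sdv tvr selh muapm msygd his bgjrt
Hunk 5: at line 2 remove [zni,kqd] add [uqx,qyrt] -> 12 lines: znq omem xki uqx qyrt sdv tvr selh muapm msygd his bgjrt
Hunk 6: at line 6 remove [tvr,selh] add [sqkq,pltqo] -> 12 lines: znq omem xki uqx qyrt sdv sqkq pltqo muapm msygd his bgjrt
Final line 10: msygd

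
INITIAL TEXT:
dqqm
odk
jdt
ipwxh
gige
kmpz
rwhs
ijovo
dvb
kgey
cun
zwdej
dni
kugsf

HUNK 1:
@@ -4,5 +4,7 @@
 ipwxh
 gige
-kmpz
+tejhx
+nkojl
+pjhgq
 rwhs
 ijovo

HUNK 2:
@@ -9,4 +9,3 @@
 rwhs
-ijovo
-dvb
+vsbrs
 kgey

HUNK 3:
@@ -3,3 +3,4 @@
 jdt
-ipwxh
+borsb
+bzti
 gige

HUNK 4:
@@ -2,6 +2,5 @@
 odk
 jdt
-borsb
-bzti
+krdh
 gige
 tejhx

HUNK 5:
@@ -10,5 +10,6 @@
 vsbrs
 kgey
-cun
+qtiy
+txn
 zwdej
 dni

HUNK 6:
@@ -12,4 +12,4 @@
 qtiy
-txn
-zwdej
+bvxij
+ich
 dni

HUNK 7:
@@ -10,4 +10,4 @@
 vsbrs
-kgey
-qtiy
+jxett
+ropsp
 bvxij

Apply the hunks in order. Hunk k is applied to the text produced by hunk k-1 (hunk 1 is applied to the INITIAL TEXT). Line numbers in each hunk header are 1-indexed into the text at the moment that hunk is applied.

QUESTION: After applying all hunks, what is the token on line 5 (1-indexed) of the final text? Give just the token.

Hunk 1: at line 4 remove [kmpz] add [tejhx,nkojl,pjhgq] -> 16 lines: dqqm odk jdt ipwxh gige tejhx nkojl pjhgq rwhs ijovo dvb kgey cun zwdej dni kugsf
Hunk 2: at line 9 remove [ijovo,dvb] add [vsbrs] -> 15 lines: dqqm odk jdt ipwxh gige tejhx nkojl pjhgq rwhs vsbrs kgey cun zwdej dni kugsf
Hunk 3: at line 3 remove [ipwxh] add [borsb,bzti] -> 16 lines: dqqm odk jdt borsb bzti gige tejhx nkojl pjhgq rwhs vsbrs kgey cun zwdej dni kugsf
Hunk 4: at line 2 remove [borsb,bzti] add [krdh] -> 15 lines: dqqm odk jdt krdh gige tejhx nkojl pjhgq rwhs vsbrs kgey cun zwdej dni kugsf
Hunk 5: at line 10 remove [cun] add [qtiy,txn] -> 16 lines: dqqm odk jdt krdh gige tejhx nkojl pjhgq rwhs vsbrs kgey qtiy txn zwdej dni kugsf
Hunk 6: at line 12 remove [txn,zwdej] add [bvxij,ich] -> 16 lines: dqqm odk jdt krdh gige tejhx nkojl pjhgq rwhs vsbrs kgey qtiy bvxij ich dni kugsf
Hunk 7: at line 10 remove [kgey,qtiy] add [jxett,ropsp] -> 16 lines: dqqm odk jdt krdh gige tejhx nkojl pjhgq rwhs vsbrs jxett ropsp bvxij ich dni kugsf
Final line 5: gige

Answer: gige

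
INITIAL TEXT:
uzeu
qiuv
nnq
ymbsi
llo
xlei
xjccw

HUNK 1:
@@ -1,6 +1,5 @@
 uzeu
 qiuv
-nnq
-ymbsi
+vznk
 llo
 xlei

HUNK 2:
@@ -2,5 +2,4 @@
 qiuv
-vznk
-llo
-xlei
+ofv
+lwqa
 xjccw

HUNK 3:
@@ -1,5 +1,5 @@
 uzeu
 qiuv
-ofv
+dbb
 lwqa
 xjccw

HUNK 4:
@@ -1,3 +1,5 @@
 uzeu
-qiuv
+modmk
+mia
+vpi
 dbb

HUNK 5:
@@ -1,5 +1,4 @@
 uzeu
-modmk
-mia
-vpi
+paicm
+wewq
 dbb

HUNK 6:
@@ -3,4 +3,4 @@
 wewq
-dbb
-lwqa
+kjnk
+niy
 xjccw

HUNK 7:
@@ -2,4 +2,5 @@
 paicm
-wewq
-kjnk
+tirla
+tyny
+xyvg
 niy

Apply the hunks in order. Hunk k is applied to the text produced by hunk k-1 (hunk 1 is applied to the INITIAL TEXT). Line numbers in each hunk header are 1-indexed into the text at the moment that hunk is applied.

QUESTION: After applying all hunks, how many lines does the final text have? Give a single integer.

Hunk 1: at line 1 remove [nnq,ymbsi] add [vznk] -> 6 lines: uzeu qiuv vznk llo xlei xjccw
Hunk 2: at line 2 remove [vznk,llo,xlei] add [ofv,lwqa] -> 5 lines: uzeu qiuv ofv lwqa xjccw
Hunk 3: at line 1 remove [ofv] add [dbb] -> 5 lines: uzeu qiuv dbb lwqa xjccw
Hunk 4: at line 1 remove [qiuv] add [modmk,mia,vpi] -> 7 lines: uzeu modmk mia vpi dbb lwqa xjccw
Hunk 5: at line 1 remove [modmk,mia,vpi] add [paicm,wewq] -> 6 lines: uzeu paicm wewq dbb lwqa xjccw
Hunk 6: at line 3 remove [dbb,lwqa] add [kjnk,niy] -> 6 lines: uzeu paicm wewq kjnk niy xjccw
Hunk 7: at line 2 remove [wewq,kjnk] add [tirla,tyny,xyvg] -> 7 lines: uzeu paicm tirla tyny xyvg niy xjccw
Final line count: 7

Answer: 7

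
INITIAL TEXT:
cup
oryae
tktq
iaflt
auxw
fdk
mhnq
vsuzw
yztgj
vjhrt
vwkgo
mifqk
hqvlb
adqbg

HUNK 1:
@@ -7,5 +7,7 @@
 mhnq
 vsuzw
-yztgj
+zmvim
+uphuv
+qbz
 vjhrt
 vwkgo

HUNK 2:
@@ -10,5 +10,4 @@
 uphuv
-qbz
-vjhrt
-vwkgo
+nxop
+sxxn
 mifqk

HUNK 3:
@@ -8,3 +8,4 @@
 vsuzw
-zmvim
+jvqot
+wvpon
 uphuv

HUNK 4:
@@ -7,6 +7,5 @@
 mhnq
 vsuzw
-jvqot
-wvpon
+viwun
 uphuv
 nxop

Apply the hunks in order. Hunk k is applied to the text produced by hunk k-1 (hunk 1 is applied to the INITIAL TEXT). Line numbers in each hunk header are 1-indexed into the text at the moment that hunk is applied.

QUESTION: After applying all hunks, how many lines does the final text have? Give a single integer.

Answer: 15

Derivation:
Hunk 1: at line 7 remove [yztgj] add [zmvim,uphuv,qbz] -> 16 lines: cup oryae tktq iaflt auxw fdk mhnq vsuzw zmvim uphuv qbz vjhrt vwkgo mifqk hqvlb adqbg
Hunk 2: at line 10 remove [qbz,vjhrt,vwkgo] add [nxop,sxxn] -> 15 lines: cup oryae tktq iaflt auxw fdk mhnq vsuzw zmvim uphuv nxop sxxn mifqk hqvlb adqbg
Hunk 3: at line 8 remove [zmvim] add [jvqot,wvpon] -> 16 lines: cup oryae tktq iaflt auxw fdk mhnq vsuzw jvqot wvpon uphuv nxop sxxn mifqk hqvlb adqbg
Hunk 4: at line 7 remove [jvqot,wvpon] add [viwun] -> 15 lines: cup oryae tktq iaflt auxw fdk mhnq vsuzw viwun uphuv nxop sxxn mifqk hqvlb adqbg
Final line count: 15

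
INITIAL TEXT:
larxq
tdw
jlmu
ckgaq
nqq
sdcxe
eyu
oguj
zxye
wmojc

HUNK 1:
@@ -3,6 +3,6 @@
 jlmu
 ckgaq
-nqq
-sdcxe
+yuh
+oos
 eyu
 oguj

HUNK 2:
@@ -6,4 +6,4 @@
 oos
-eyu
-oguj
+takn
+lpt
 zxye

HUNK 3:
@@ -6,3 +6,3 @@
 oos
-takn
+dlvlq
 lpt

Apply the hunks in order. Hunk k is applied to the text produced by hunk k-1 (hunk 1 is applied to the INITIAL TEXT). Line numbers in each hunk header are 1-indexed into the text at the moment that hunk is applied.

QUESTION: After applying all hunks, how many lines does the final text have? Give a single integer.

Hunk 1: at line 3 remove [nqq,sdcxe] add [yuh,oos] -> 10 lines: larxq tdw jlmu ckgaq yuh oos eyu oguj zxye wmojc
Hunk 2: at line 6 remove [eyu,oguj] add [takn,lpt] -> 10 lines: larxq tdw jlmu ckgaq yuh oos takn lpt zxye wmojc
Hunk 3: at line 6 remove [takn] add [dlvlq] -> 10 lines: larxq tdw jlmu ckgaq yuh oos dlvlq lpt zxye wmojc
Final line count: 10

Answer: 10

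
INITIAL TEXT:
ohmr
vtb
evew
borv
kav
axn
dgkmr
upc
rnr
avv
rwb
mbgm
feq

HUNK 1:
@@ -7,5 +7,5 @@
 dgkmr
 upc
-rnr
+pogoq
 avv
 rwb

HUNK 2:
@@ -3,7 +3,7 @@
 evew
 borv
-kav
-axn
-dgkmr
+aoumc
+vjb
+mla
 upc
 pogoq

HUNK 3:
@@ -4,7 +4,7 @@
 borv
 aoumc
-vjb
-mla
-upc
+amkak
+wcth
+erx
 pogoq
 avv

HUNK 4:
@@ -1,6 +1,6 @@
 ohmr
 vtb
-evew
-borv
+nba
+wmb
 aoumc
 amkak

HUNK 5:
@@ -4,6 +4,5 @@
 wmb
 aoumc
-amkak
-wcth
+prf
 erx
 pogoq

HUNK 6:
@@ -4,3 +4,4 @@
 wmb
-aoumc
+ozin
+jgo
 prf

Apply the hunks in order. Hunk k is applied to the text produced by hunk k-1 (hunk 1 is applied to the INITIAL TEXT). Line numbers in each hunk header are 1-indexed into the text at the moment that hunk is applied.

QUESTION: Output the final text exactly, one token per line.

Answer: ohmr
vtb
nba
wmb
ozin
jgo
prf
erx
pogoq
avv
rwb
mbgm
feq

Derivation:
Hunk 1: at line 7 remove [rnr] add [pogoq] -> 13 lines: ohmr vtb evew borv kav axn dgkmr upc pogoq avv rwb mbgm feq
Hunk 2: at line 3 remove [kav,axn,dgkmr] add [aoumc,vjb,mla] -> 13 lines: ohmr vtb evew borv aoumc vjb mla upc pogoq avv rwb mbgm feq
Hunk 3: at line 4 remove [vjb,mla,upc] add [amkak,wcth,erx] -> 13 lines: ohmr vtb evew borv aoumc amkak wcth erx pogoq avv rwb mbgm feq
Hunk 4: at line 1 remove [evew,borv] add [nba,wmb] -> 13 lines: ohmr vtb nba wmb aoumc amkak wcth erx pogoq avv rwb mbgm feq
Hunk 5: at line 4 remove [amkak,wcth] add [prf] -> 12 lines: ohmr vtb nba wmb aoumc prf erx pogoq avv rwb mbgm feq
Hunk 6: at line 4 remove [aoumc] add [ozin,jgo] -> 13 lines: ohmr vtb nba wmb ozin jgo prf erx pogoq avv rwb mbgm feq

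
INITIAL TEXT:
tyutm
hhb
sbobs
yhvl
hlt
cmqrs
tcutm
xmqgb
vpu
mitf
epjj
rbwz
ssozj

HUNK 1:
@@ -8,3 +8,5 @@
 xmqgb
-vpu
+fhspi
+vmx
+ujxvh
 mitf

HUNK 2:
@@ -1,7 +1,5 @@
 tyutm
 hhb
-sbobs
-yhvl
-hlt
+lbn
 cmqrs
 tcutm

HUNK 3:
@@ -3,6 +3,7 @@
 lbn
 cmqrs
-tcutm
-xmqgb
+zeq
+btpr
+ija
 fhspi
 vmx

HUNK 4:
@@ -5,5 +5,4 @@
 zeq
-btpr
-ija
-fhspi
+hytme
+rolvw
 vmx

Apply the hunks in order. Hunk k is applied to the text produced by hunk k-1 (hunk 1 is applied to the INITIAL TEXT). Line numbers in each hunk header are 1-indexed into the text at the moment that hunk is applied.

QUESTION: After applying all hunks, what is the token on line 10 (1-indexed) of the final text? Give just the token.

Answer: mitf

Derivation:
Hunk 1: at line 8 remove [vpu] add [fhspi,vmx,ujxvh] -> 15 lines: tyutm hhb sbobs yhvl hlt cmqrs tcutm xmqgb fhspi vmx ujxvh mitf epjj rbwz ssozj
Hunk 2: at line 1 remove [sbobs,yhvl,hlt] add [lbn] -> 13 lines: tyutm hhb lbn cmqrs tcutm xmqgb fhspi vmx ujxvh mitf epjj rbwz ssozj
Hunk 3: at line 3 remove [tcutm,xmqgb] add [zeq,btpr,ija] -> 14 lines: tyutm hhb lbn cmqrs zeq btpr ija fhspi vmx ujxvh mitf epjj rbwz ssozj
Hunk 4: at line 5 remove [btpr,ija,fhspi] add [hytme,rolvw] -> 13 lines: tyutm hhb lbn cmqrs zeq hytme rolvw vmx ujxvh mitf epjj rbwz ssozj
Final line 10: mitf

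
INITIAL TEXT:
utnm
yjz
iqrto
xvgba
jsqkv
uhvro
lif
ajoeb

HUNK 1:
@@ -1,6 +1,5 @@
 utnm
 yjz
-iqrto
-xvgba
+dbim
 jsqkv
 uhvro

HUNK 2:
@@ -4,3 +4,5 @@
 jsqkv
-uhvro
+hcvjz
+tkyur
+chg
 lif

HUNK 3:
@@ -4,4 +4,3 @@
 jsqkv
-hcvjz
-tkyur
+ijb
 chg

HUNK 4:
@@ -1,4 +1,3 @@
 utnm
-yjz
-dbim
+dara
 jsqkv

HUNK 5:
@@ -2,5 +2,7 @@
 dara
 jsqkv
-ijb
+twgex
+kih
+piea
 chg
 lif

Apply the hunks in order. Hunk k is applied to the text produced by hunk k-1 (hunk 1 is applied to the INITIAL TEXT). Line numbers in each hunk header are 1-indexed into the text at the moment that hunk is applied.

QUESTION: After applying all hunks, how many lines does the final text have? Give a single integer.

Answer: 9

Derivation:
Hunk 1: at line 1 remove [iqrto,xvgba] add [dbim] -> 7 lines: utnm yjz dbim jsqkv uhvro lif ajoeb
Hunk 2: at line 4 remove [uhvro] add [hcvjz,tkyur,chg] -> 9 lines: utnm yjz dbim jsqkv hcvjz tkyur chg lif ajoeb
Hunk 3: at line 4 remove [hcvjz,tkyur] add [ijb] -> 8 lines: utnm yjz dbim jsqkv ijb chg lif ajoeb
Hunk 4: at line 1 remove [yjz,dbim] add [dara] -> 7 lines: utnm dara jsqkv ijb chg lif ajoeb
Hunk 5: at line 2 remove [ijb] add [twgex,kih,piea] -> 9 lines: utnm dara jsqkv twgex kih piea chg lif ajoeb
Final line count: 9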